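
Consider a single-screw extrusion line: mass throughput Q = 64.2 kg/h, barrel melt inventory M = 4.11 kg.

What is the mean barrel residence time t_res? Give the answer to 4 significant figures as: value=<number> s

Convert throughput: Q = 64.2 kg/h = 64.2/3600 = 0.0178333 kg/s
Mean residence time: t_res = M/Q_s = 4.11 kg / 0.0178333 kg/s = 230.467 s

value=230.5 s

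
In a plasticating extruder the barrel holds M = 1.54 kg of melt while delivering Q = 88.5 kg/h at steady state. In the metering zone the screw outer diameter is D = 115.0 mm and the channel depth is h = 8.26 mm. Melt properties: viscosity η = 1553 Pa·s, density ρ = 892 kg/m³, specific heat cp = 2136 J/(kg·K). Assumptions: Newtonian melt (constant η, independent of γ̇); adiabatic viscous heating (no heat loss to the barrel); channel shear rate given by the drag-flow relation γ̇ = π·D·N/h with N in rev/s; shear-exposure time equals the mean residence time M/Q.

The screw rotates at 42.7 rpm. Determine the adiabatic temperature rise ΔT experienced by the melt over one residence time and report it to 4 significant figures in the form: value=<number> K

value=49.47 K

Throughput in SI: Q_s = 88.5 kg/h ÷ 3600 s/h = 0.0245833 kg/s
Mean residence time: t_res = M/Q_s = 1.54 kg / 0.0245833 kg/s = 62.6441 s
D = 115.0 mm = 0.115 m;  h = 8.26 mm = 0.00826 m;  N = 42.7 rpm / 60 = 0.711667 rev/s
Shear rate: γ̇ = πDN/h = π·0.115·0.711667/0.00826 = 31.1275 s⁻¹
ΔT = η·γ̇²·t_res/(ρ·cp) = [1553 × 31.1275² × 62.6441] / [892 × 2136] = 49.4736 K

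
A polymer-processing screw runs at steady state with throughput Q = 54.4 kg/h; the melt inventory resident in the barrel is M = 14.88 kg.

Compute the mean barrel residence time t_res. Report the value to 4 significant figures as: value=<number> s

value=984.7 s

Convert throughput: Q = 54.4 kg/h = 54.4/3600 = 0.0151111 kg/s
Mean residence time: t_res = M/Q_s = 14.88 kg / 0.0151111 kg/s = 984.706 s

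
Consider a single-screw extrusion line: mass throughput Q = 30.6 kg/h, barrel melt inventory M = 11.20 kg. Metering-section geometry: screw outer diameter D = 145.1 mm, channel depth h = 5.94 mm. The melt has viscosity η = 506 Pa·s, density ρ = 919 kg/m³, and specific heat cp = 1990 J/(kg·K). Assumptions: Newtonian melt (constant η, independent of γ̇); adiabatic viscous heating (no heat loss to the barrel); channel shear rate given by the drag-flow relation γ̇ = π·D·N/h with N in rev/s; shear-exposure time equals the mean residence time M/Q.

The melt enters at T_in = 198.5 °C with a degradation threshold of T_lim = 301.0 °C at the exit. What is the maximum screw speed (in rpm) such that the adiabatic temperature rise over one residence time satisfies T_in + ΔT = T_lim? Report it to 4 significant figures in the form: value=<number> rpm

value=13.11 rpm

Convert throughput: Q = 30.6 kg/h = 30.6/3600 = 0.0085 kg/s
t_res = M / Q_s = 11.20 / 0.0085 = 1317.65 s
Geometry in SI: D = 145.1 mm → 0.1451 m, h = 5.94 mm → 0.00594 m
Allowable rise: ΔT_a = T_lim − T_in = 301.0 − 198.5 = 102.5 K
γ̇_max² = ΔT_a·ρ·cp/(η·t_res) = 102.5·919·1990/(506·1317.65) = 281.153 s⁻²
γ̇_max = sqrt(281.153) = 16.7676 s⁻¹
Solve γ̇ = πDN/h for N: N_max = γ̇_max·h/(π·D) = 16.7676 × 0.00594 / (π × 0.1451) = 0.218495 rev/s = 13.1097 rpm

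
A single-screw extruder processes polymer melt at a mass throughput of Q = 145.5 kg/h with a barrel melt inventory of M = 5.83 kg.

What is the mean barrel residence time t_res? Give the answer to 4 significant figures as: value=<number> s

Q_s = Q / 3600 = 145.5 / 3600 = 0.0404167 kg/s
t_res = M / Q_s = 5.83 ÷ 0.0404167 = 144.247 s

value=144.2 s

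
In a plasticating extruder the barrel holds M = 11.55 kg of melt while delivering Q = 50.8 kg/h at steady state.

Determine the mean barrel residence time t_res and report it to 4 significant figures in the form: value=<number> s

value=818.5 s

Convert throughput: Q = 50.8 kg/h = 50.8/3600 = 0.0141111 kg/s
Mean residence time: t_res = M/Q_s = 11.55 kg / 0.0141111 kg/s = 818.504 s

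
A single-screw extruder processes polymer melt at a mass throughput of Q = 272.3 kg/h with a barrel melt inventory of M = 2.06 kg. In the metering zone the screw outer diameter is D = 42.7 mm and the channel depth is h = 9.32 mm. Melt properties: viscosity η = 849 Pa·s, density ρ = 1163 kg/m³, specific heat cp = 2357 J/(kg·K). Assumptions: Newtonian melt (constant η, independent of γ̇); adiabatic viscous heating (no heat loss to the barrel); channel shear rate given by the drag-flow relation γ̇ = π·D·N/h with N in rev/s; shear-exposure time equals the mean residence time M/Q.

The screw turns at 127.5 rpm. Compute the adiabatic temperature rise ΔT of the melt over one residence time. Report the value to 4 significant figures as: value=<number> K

Convert throughput: Q = 272.3 kg/h = 272.3/3600 = 0.0756389 kg/s
t_res = M / Q_s = 2.06 ÷ 0.0756389 = 27.2347 s
Convert to SI: D = 0.0427 m, h = 0.00932 m, N = 127.5/60 = 2.125 rev/s
Shear rate: γ̇ = πDN/h = π·0.0427·2.125/0.00932 = 30.5859 s⁻¹
Adiabatic rise: ΔT = η γ̇² t_res / (ρ cp) = 849·(30.5859)²·27.2347 / (1163·2357) = 7.891 K

value=7.891 K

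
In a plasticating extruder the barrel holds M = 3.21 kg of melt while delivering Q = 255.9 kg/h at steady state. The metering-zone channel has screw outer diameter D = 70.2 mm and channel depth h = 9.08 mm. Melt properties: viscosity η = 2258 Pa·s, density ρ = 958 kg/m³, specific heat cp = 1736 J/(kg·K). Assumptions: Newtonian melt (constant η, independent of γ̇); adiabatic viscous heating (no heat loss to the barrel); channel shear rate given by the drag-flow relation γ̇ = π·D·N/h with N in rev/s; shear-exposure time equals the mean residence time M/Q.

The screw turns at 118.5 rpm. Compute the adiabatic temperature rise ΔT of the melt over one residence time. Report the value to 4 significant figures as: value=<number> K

value=141.1 K

Throughput in SI: Q_s = 255.9 kg/h ÷ 3600 s/h = 0.0710833 kg/s
t_res = M / Q_s = 3.21 / 0.0710833 = 45.1583 s
D = 70.2 mm = 0.0702 m;  h = 9.08 mm = 0.00908 m;  N = 118.5 rpm / 60 = 1.975 rev/s
Shear rate: γ̇ = πDN/h = π·0.0702·1.975/0.00908 = 47.9698 s⁻¹
Adiabatic rise: ΔT = η γ̇² t_res / (ρ cp) = 2258·(47.9698)²·45.1583 / (958·1736) = 141.086 K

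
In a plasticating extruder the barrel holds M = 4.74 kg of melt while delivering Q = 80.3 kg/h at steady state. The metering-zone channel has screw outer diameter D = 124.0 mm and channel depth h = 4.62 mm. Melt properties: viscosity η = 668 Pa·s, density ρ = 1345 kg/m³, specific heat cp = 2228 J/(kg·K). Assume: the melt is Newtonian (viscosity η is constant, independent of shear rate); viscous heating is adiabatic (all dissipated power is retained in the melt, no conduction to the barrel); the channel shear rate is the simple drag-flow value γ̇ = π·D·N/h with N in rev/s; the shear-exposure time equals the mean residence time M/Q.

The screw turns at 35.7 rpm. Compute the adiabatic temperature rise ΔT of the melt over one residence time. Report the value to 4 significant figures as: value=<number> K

Throughput in SI: Q_s = 80.3 kg/h ÷ 3600 s/h = 0.0223056 kg/s
Mean residence time: t_res = M/Q_s = 4.74 kg / 0.0223056 kg/s = 212.503 s
Geometry in metres: D = 124.0 mm → 0.124 m, h = 4.62 mm → 0.00462 m; screw speed N = 35.7 rpm = 0.595 rev/s
γ̇ = π·D·N / h = π · 0.124 · 0.595 / 0.00462 = 50.1703 s⁻¹
ΔT = η·γ̇²·t_res / (ρ·cp) = 668 · (50.1703)² · 212.503 / (1345 · 2228) = 119.233 K

value=119.2 K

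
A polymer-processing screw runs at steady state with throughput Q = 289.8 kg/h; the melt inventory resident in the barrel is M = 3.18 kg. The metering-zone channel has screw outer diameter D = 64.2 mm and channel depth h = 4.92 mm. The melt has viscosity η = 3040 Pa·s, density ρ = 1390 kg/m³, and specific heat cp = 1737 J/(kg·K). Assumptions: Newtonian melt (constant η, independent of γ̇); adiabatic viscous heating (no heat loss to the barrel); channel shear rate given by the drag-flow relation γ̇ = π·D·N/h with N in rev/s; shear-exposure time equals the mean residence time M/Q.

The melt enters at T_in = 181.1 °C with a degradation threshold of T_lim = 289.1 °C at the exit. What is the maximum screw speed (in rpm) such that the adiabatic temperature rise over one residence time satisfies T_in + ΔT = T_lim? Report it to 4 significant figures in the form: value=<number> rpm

value=68.20 rpm

Q_s = Q / 3600 = 289.8 / 3600 = 0.0805 kg/s
t_res = M / Q_s = 3.18 ÷ 0.0805 = 39.5031 s
Geometry in SI: D = 64.2 mm → 0.0642 m, h = 4.92 mm → 0.00492 m
Allowable rise: ΔT_a = T_lim − T_in = 289.1 − 181.1 = 108 K
Invert ΔT = ηγ̇²t_res/(ρcp) for γ̇: γ̇_max² = ΔT_a ρ cp / (η t_res) = 108·1390·1737 / (3040·39.5031) = 2171.37 s⁻²
γ̇_max = sqrt(2171.37) = 46.5979 s⁻¹
N_max = γ̇_max·h / (π·D) = 46.5979 · 0.00492 / (π · 0.0642) = 1.1367 rev/s = 68.2022 rpm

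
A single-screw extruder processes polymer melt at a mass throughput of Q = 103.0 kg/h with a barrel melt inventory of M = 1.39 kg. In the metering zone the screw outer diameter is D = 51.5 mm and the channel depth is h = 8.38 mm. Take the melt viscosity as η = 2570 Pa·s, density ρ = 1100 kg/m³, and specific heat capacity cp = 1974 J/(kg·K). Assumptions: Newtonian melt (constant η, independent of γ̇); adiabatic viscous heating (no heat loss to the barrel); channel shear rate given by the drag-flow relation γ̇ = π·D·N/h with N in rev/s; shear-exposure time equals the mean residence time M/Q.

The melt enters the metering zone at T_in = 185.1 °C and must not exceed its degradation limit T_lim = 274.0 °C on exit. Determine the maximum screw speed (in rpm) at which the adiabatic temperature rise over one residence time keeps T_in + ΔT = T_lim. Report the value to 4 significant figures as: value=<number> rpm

Q_s = Q / 3600 = 103.0 / 3600 = 0.0286111 kg/s
Mean residence time: t_res = M/Q_s = 1.39 kg / 0.0286111 kg/s = 48.5825 s
D = 51.5 mm = 0.0515 m;  h = 8.38 mm = 0.00838 m
ΔT_a = T_lim − T_in = 274.0 − 185.1 = 88.9 K
Invert ΔT = ηγ̇²t_res/(ρcp) for γ̇: γ̇_max² = ΔT_a ρ cp / (η t_res) = 88.9·1100·1974 / (2570·48.5825) = 1546.07 s⁻²
γ̇_max = √1546.07 = 39.3201 s⁻¹
N_max = γ̇_max·h / (π·D) = 39.3201 · 0.00838 / (π · 0.0515) = 2.03658 rev/s = 122.195 rpm

value=122.2 rpm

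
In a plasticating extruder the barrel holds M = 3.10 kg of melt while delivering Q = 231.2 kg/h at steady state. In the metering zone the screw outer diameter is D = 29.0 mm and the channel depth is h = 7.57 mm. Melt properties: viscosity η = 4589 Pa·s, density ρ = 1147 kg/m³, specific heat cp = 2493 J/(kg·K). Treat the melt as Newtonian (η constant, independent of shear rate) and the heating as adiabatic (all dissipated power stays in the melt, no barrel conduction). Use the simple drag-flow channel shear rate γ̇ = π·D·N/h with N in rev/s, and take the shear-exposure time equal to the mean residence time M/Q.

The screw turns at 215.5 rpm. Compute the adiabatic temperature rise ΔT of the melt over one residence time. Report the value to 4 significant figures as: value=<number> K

Convert throughput: Q = 231.2 kg/h = 231.2/3600 = 0.0642222 kg/s
Mean residence time: t_res = M/Q_s = 3.10 kg / 0.0642222 kg/s = 48.2699 s
Geometry in metres: D = 29.0 mm → 0.029 m, h = 7.57 mm → 0.00757 m; screw speed N = 215.5 rpm = 3.59167 rev/s
Shear rate: γ̇ = πDN/h = π·0.029·3.59167/0.00757 = 43.2263 s⁻¹
ΔT = η·γ̇²·t_res / (ρ·cp) = 4589 · (43.2263)² · 48.2699 / (1147 · 2493) = 144.745 K

value=144.7 K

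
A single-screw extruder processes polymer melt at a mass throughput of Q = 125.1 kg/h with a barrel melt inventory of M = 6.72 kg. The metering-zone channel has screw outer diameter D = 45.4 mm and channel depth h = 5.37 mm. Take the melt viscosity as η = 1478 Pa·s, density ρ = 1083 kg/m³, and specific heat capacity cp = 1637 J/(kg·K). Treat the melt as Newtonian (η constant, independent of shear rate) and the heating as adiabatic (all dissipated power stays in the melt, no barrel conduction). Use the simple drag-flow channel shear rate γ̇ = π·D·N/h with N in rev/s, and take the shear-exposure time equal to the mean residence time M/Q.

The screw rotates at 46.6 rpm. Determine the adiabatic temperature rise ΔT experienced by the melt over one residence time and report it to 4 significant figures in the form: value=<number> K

Convert throughput: Q = 125.1 kg/h = 125.1/3600 = 0.03475 kg/s
t_res = M / Q_s = 6.72 / 0.03475 = 193.381 s
D = 45.4 mm = 0.0454 m;  h = 5.37 mm = 0.00537 m;  N = 46.6 rpm / 60 = 0.776667 rev/s
γ̇ = π D N / h = (π)(0.0454)(0.776667) / 0.00537 = 20.6284 s⁻¹
ΔT = η·γ̇²·t_res / (ρ·cp) = 1478 · (20.6284)² · 193.381 / (1083 · 1637) = 68.6031 K

value=68.60 K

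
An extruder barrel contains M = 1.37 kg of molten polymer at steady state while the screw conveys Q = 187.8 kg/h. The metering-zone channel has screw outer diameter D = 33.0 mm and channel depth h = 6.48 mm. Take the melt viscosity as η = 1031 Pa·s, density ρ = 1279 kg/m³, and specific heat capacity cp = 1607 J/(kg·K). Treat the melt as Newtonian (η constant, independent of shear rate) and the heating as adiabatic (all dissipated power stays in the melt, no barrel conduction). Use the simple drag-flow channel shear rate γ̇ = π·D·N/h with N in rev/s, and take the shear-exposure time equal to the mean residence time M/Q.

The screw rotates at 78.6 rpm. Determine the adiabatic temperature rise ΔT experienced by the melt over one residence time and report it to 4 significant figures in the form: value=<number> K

value=5.787 K

Throughput in SI: Q_s = 187.8 kg/h ÷ 3600 s/h = 0.0521667 kg/s
Mean residence time: t_res = M/Q_s = 1.37 kg / 0.0521667 kg/s = 26.262 s
Geometry in metres: D = 33.0 mm → 0.033 m, h = 6.48 mm → 0.00648 m; screw speed N = 78.6 rpm = 1.31 rev/s
Shear rate: γ̇ = πDN/h = π·0.033·1.31/0.00648 = 20.9585 s⁻¹
ΔT = η·γ̇²·t_res/(ρ·cp) = [1031 × 20.9585² × 26.262] / [1279 × 1607] = 5.78655 K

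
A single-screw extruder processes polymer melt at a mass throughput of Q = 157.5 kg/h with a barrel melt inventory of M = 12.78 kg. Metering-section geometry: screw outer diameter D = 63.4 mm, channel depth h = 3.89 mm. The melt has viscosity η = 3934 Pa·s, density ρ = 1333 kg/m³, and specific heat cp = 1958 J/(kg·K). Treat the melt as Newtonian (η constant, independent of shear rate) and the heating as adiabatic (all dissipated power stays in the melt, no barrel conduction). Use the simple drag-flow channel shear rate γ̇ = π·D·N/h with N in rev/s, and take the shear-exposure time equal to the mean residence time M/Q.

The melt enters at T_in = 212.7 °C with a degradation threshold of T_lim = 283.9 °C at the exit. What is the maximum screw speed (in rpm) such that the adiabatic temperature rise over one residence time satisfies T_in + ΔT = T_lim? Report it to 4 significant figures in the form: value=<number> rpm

Throughput in SI: Q_s = 157.5 kg/h ÷ 3600 s/h = 0.04375 kg/s
t_res = M / Q_s = 12.78 ÷ 0.04375 = 292.114 s
Convert to metres: D = 0.0634 m, h = 0.00389 m
ΔT_a = T_lim − T_in = 283.9 − 212.7 = 71.2 K
γ̇_max² = ΔT_a·ρ·cp / (η·t_res) = [71.2 × 1333 × 1958] / [3934 × 292.114] = 161.71 s⁻²
γ̇_max = sqrt(161.71) = 12.7165 s⁻¹
N_max = γ̇_max h / (πD) = 12.7165·0.00389/(π·0.0634) = 0.248358 rev/s → ×60 = 14.9015 rpm

value=14.90 rpm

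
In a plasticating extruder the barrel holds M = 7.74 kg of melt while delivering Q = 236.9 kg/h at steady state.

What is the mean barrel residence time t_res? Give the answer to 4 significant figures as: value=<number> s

value=117.6 s

Convert throughput: Q = 236.9 kg/h = 236.9/3600 = 0.0658056 kg/s
t_res = M / Q_s = 7.74 ÷ 0.0658056 = 117.619 s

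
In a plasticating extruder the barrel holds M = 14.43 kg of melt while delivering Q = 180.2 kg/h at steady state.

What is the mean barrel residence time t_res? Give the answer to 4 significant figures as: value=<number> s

value=288.3 s

Convert throughput: Q = 180.2 kg/h = 180.2/3600 = 0.0500556 kg/s
t_res = M / Q_s = 14.43 ÷ 0.0500556 = 288.28 s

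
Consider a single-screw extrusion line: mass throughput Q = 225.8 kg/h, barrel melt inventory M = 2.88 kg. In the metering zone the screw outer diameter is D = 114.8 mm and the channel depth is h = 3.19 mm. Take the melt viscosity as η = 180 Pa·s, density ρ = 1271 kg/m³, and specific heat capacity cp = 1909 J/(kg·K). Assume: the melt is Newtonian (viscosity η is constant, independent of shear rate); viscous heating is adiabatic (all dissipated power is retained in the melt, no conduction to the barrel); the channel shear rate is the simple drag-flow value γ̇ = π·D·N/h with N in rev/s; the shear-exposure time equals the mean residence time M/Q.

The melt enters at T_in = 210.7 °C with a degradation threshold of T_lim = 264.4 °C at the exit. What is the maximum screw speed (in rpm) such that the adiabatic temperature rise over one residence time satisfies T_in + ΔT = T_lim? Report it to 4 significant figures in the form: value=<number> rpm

Throughput in SI: Q_s = 225.8 kg/h ÷ 3600 s/h = 0.0627222 kg/s
Mean residence time: t_res = M/Q_s = 2.88 kg / 0.0627222 kg/s = 45.9167 s
D = 114.8 mm = 0.1148 m;  h = 3.19 mm = 0.00319 m
Allowable rise: ΔT_a = T_lim − T_in = 264.4 − 210.7 = 53.7 K
γ̇_max² = ΔT_a·ρ·cp/(η·t_res) = 53.7·1271·1909/(180·45.9167) = 15764.6 s⁻²
γ̇_max = sqrt(15764.6) = 125.557 s⁻¹
N_max = γ̇_max h / (πD) = 125.557·0.00319/(π·0.1148) = 1.11055 rev/s → ×60 = 66.6333 rpm

value=66.63 rpm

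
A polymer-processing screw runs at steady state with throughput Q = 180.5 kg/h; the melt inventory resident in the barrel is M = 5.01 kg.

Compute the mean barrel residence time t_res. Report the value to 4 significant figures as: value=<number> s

value=99.92 s

Convert throughput: Q = 180.5 kg/h = 180.5/3600 = 0.0501389 kg/s
t_res = M / Q_s = 5.01 ÷ 0.0501389 = 99.9224 s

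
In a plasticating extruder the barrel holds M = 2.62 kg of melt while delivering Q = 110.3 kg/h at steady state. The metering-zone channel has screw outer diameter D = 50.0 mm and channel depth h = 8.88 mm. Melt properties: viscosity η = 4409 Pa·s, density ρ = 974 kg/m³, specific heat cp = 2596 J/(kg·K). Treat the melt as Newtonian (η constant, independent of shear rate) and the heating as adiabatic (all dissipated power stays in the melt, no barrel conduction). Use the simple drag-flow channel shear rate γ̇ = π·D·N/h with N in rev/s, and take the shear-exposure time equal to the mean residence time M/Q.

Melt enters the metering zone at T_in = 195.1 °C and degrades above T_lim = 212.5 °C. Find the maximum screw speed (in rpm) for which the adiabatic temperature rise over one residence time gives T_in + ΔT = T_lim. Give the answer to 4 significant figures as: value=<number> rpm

Convert throughput: Q = 110.3 kg/h = 110.3/3600 = 0.0306389 kg/s
Mean residence time: t_res = M/Q_s = 2.62 kg / 0.0306389 kg/s = 85.5122 s
D = 50.0 mm = 0.05 m;  h = 8.88 mm = 0.00888 m
Allowable rise: ΔT_a = T_lim − T_in = 212.5 − 195.1 = 17.4 K
γ̇_max² = ΔT_a·ρ·cp / (η·t_res) = [17.4 × 974 × 2596] / [4409 × 85.5122] = 116.693 s⁻²
Take the square root: γ̇_max = √(116.693) = 10.8024 s⁻¹
Solve γ̇ = πDN/h for N: N_max = γ̇_max·h/(π·D) = 10.8024 × 0.00888 / (π × 0.05) = 0.610682 rev/s = 36.6409 rpm

value=36.64 rpm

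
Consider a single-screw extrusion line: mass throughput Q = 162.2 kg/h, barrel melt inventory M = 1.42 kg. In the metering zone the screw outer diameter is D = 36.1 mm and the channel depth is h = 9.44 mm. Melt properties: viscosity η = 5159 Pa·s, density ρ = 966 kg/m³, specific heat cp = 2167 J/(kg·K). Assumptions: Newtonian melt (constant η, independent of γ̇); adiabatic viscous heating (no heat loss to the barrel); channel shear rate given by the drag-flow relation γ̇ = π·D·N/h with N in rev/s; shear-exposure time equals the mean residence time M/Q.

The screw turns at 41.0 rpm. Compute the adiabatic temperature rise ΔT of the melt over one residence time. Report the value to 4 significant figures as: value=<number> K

value=5.235 K

Convert throughput: Q = 162.2 kg/h = 162.2/3600 = 0.0450556 kg/s
Mean residence time: t_res = M/Q_s = 1.42 kg / 0.0450556 kg/s = 31.5166 s
D = 36.1 mm = 0.0361 m;  h = 9.44 mm = 0.00944 m;  N = 41.0 rpm / 60 = 0.683333 rev/s
γ̇ = π D N / h = (π)(0.0361)(0.683333) / 0.00944 = 8.20952 s⁻¹
ΔT = η·γ̇²·t_res / (ρ·cp) = 5159 · (8.20952)² · 31.5166 / (966 · 2167) = 5.23486 K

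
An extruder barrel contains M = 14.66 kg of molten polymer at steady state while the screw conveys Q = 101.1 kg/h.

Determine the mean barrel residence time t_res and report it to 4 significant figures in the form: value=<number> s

value=522.0 s

Convert throughput: Q = 101.1 kg/h = 101.1/3600 = 0.0280833 kg/s
t_res = M / Q_s = 14.66 ÷ 0.0280833 = 522.018 s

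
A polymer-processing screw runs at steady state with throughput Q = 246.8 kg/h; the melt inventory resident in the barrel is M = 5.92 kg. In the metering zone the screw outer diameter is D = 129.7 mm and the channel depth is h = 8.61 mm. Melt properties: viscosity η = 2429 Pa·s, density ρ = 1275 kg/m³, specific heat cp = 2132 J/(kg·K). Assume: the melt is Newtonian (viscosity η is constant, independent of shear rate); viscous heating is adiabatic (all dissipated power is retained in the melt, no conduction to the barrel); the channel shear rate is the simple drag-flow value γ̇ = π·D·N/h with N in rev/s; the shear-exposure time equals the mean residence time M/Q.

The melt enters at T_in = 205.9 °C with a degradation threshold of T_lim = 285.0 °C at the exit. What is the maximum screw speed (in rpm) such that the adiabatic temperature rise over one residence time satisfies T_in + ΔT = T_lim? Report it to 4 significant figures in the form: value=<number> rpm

value=40.59 rpm

Convert throughput: Q = 246.8 kg/h = 246.8/3600 = 0.0685556 kg/s
t_res = M / Q_s = 5.92 / 0.0685556 = 86.3533 s
Convert to metres: D = 0.1297 m, h = 0.00861 m
ΔT_a = T_lim − T_in = 285.0 °C − 205.9 °C = 79.1 K
γ̇_max² = ΔT_a·ρ·cp/(η·t_res) = 79.1·1275·2132/(2429·86.3533) = 1025.1 s⁻²
γ̇_max = sqrt(1025.1) = 32.0172 s⁻¹
N_max = γ̇_max·h / (π·D) = 32.0172 · 0.00861 / (π · 0.1297) = 0.676545 rev/s = 40.5927 rpm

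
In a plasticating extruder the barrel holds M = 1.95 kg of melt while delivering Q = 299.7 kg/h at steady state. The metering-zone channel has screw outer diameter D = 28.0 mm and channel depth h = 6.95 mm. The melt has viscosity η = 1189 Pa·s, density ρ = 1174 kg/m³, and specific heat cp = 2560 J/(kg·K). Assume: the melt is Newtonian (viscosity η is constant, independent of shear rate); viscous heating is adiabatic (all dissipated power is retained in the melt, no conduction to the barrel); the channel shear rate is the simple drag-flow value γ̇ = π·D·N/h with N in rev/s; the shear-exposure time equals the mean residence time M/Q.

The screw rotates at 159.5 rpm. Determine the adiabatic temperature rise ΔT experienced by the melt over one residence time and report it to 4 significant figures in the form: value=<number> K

Convert throughput: Q = 299.7 kg/h = 299.7/3600 = 0.08325 kg/s
Mean residence time: t_res = M/Q_s = 1.95 kg / 0.08325 kg/s = 23.4234 s
Convert to SI: D = 0.028 m, h = 0.00695 m, N = 159.5/60 = 2.65833 rev/s
Shear rate: γ̇ = πDN/h = π·0.028·2.65833/0.00695 = 33.6459 s⁻¹
ΔT = η·γ̇²·t_res / (ρ·cp) = 1189 · (33.6459)² · 23.4234 / (1174 · 2560) = 10.4903 K

value=10.49 K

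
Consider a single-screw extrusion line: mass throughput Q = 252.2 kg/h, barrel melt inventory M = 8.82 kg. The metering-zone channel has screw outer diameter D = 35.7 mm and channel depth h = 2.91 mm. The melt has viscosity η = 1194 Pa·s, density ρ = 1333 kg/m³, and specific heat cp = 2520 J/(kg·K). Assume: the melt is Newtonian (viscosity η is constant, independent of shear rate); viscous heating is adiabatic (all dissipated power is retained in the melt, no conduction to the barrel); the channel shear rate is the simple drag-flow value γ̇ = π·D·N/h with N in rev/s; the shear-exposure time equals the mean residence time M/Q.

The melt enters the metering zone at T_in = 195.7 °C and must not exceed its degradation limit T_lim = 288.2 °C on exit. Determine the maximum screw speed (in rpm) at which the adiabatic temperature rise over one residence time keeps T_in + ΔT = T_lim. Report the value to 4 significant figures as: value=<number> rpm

Throughput in SI: Q_s = 252.2 kg/h ÷ 3600 s/h = 0.0700556 kg/s
t_res = M / Q_s = 8.82 ÷ 0.0700556 = 125.9 s
Convert to metres: D = 0.0357 m, h = 0.00291 m
Allowable rise: ΔT_a = T_lim − T_in = 288.2 − 195.7 = 92.5 K
γ̇_max² = ΔT_a·ρ·cp/(η·t_res) = 92.5·1333·2520/(1194·125.9) = 2067.01 s⁻²
Take the square root: γ̇_max = √(2067.01) = 45.4644 s⁻¹
N_max = γ̇_max h / (πD) = 45.4644·0.00291/(π·0.0357) = 1.17963 rev/s → ×60 = 70.7778 rpm

value=70.78 rpm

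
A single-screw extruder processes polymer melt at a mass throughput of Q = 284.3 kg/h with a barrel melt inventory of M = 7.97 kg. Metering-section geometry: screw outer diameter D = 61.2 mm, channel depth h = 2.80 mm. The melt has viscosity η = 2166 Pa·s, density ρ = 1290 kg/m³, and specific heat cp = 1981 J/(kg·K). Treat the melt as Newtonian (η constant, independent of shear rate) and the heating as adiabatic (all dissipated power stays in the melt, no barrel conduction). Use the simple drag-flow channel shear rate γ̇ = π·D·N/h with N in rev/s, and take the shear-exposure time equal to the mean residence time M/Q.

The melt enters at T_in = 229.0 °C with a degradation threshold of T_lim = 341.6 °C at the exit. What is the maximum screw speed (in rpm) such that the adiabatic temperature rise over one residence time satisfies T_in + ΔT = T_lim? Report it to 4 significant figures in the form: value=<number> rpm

Convert throughput: Q = 284.3 kg/h = 284.3/3600 = 0.0789722 kg/s
t_res = M / Q_s = 7.97 / 0.0789722 = 100.922 s
Convert to metres: D = 0.0612 m, h = 0.0028 m
ΔT_a = T_lim − T_in = 341.6 − 229.0 = 112.6 K
γ̇_max² = ΔT_a·ρ·cp/(η·t_res) = 112.6·1290·1981/(2166·100.922) = 1316.35 s⁻²
γ̇_max = sqrt(1316.35) = 36.2815 s⁻¹
N_max = γ̇_max h / (πD) = 36.2815·0.0028/(π·0.0612) = 0.528374 rev/s → ×60 = 31.7025 rpm

value=31.70 rpm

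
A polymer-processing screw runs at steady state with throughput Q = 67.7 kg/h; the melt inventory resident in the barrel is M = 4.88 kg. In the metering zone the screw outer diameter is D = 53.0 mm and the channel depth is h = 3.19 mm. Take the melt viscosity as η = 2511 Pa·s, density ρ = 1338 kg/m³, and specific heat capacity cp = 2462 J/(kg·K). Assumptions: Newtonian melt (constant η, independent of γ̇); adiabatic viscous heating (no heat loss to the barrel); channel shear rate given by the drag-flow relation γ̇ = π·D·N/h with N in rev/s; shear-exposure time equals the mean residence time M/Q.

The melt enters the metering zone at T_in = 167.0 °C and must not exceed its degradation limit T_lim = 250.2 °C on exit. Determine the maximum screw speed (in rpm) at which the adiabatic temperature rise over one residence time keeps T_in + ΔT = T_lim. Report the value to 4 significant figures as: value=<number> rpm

value=23.58 rpm

Convert throughput: Q = 67.7 kg/h = 67.7/3600 = 0.0188056 kg/s
t_res = M / Q_s = 4.88 / 0.0188056 = 259.498 s
D = 53.0 mm = 0.053 m;  h = 3.19 mm = 0.00319 m
ΔT_a = T_lim − T_in = 250.2 °C − 167.0 °C = 83.2 K
γ̇_max² = ΔT_a·ρ·cp / (η·t_res) = [83.2 × 1338 × 2462] / [2511 × 259.498] = 420.617 s⁻²
Take the square root: γ̇_max = √(420.617) = 20.509 s⁻¹
Solve γ̇ = πDN/h for N: N_max = γ̇_max·h/(π·D) = 20.509 × 0.00319 / (π × 0.053) = 0.392924 rev/s = 23.5754 rpm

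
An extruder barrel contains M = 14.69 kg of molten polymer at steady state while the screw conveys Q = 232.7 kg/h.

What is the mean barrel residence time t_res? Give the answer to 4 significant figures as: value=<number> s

Convert throughput: Q = 232.7 kg/h = 232.7/3600 = 0.0646389 kg/s
t_res = M / Q_s = 14.69 / 0.0646389 = 227.263 s

value=227.3 s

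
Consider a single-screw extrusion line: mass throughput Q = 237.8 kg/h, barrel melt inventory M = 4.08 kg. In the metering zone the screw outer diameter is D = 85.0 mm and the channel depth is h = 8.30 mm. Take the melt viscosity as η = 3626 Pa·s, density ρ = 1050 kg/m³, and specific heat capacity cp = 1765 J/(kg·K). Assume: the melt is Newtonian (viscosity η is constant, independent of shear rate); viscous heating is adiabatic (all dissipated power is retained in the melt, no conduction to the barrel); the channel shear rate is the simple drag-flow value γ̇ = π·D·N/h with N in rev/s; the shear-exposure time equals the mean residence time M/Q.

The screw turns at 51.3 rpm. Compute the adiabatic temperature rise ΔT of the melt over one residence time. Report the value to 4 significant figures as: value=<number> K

Throughput in SI: Q_s = 237.8 kg/h ÷ 3600 s/h = 0.0660556 kg/s
t_res = M / Q_s = 4.08 ÷ 0.0660556 = 61.7662 s
D = 85.0 mm = 0.085 m;  h = 8.30 mm = 0.0083 m;  N = 51.3 rpm / 60 = 0.855 rev/s
γ̇ = π D N / h = (π)(0.085)(0.855) / 0.0083 = 27.5079 s⁻¹
Adiabatic rise: ΔT = η γ̇² t_res / (ρ cp) = 3626·(27.5079)²·61.7662 / (1050·1765) = 91.4446 K

value=91.44 K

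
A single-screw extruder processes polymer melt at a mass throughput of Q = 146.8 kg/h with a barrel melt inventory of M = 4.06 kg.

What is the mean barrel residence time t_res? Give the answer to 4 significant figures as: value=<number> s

Q_s = Q / 3600 = 146.8 / 3600 = 0.0407778 kg/s
t_res = M / Q_s = 4.06 ÷ 0.0407778 = 99.564 s

value=99.56 s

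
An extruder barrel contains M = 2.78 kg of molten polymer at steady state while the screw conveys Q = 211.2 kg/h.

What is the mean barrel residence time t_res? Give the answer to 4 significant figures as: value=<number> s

Convert throughput: Q = 211.2 kg/h = 211.2/3600 = 0.0586667 kg/s
t_res = M / Q_s = 2.78 ÷ 0.0586667 = 47.3864 s

value=47.39 s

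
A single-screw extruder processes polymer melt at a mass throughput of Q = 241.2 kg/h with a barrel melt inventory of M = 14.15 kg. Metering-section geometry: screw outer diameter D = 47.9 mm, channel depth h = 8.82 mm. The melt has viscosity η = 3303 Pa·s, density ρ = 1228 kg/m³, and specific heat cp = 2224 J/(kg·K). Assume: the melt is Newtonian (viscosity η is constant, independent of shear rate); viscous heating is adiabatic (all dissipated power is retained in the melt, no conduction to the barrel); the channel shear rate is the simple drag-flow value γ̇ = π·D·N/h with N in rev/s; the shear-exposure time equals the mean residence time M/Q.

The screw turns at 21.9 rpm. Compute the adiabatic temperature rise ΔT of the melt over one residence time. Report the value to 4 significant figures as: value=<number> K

value=9.905 K

Throughput in SI: Q_s = 241.2 kg/h ÷ 3600 s/h = 0.067 kg/s
t_res = M / Q_s = 14.15 ÷ 0.067 = 211.194 s
D = 47.9 mm = 0.0479 m;  h = 8.82 mm = 0.00882 m;  N = 21.9 rpm / 60 = 0.365 rev/s
γ̇ = π D N / h = (π)(0.0479)(0.365) / 0.00882 = 6.22744 s⁻¹
ΔT = η·γ̇²·t_res/(ρ·cp) = [3303 × 6.22744² × 211.194] / [1228 × 2224] = 9.9055 K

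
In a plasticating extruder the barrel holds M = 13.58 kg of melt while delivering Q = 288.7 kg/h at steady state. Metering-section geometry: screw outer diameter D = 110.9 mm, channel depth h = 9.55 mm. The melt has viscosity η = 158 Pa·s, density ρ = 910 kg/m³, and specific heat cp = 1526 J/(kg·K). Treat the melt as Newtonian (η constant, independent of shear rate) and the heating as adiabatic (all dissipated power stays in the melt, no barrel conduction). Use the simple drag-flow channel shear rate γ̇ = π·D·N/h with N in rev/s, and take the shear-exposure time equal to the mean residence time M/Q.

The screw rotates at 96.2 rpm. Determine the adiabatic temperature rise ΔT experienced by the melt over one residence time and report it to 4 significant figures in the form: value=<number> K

Throughput in SI: Q_s = 288.7 kg/h ÷ 3600 s/h = 0.0801944 kg/s
t_res = M / Q_s = 13.58 ÷ 0.0801944 = 169.338 s
D = 110.9 mm = 0.1109 m;  h = 9.55 mm = 0.00955 m;  N = 96.2 rpm / 60 = 1.60333 rev/s
Shear rate: γ̇ = πDN/h = π·0.1109·1.60333/0.00955 = 58.4927 s⁻¹
Adiabatic rise: ΔT = η γ̇² t_res / (ρ cp) = 158·(58.4927)²·169.338 / (910·1526) = 65.9205 K

value=65.92 K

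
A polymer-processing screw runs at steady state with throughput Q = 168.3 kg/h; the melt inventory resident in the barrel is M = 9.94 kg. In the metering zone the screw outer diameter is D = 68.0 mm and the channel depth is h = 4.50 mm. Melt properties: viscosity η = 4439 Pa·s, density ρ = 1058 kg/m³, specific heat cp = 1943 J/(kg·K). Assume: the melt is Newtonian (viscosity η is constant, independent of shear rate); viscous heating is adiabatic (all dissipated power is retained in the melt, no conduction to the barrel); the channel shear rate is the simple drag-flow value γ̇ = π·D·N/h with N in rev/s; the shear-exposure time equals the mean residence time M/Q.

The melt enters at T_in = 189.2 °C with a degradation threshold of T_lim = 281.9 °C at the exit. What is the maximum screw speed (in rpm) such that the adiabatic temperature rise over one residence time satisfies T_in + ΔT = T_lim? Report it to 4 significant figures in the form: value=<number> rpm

Throughput in SI: Q_s = 168.3 kg/h ÷ 3600 s/h = 0.04675 kg/s
Mean residence time: t_res = M/Q_s = 9.94 kg / 0.04675 kg/s = 212.62 s
Geometry in SI: D = 68.0 mm → 0.068 m, h = 4.50 mm → 0.0045 m
Allowable rise: ΔT_a = T_lim − T_in = 281.9 − 189.2 = 92.7 K
γ̇_max² = ΔT_a·ρ·cp / (η·t_res) = [92.7 × 1058 × 1943] / [4439 × 212.62] = 201.906 s⁻²
γ̇_max = √201.906 = 14.2093 s⁻¹
Solve γ̇ = πDN/h for N: N_max = γ̇_max·h/(π·D) = 14.2093 × 0.0045 / (π × 0.068) = 0.299315 rev/s = 17.9589 rpm

value=17.96 rpm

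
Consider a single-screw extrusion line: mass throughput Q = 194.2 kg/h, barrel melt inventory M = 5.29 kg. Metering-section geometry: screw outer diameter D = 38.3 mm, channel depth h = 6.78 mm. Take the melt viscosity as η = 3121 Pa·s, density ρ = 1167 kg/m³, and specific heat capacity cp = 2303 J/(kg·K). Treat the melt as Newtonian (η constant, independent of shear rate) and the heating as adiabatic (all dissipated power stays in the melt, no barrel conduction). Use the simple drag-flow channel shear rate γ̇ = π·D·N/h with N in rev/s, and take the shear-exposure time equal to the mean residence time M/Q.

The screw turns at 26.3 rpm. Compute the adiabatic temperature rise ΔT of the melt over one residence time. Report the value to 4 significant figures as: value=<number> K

value=6.891 K

Q_s = Q / 3600 = 194.2 / 3600 = 0.0539444 kg/s
Mean residence time: t_res = M/Q_s = 5.29 kg / 0.0539444 kg/s = 98.0639 s
D = 38.3 mm = 0.0383 m;  h = 6.78 mm = 0.00678 m;  N = 26.3 rpm / 60 = 0.438333 rev/s
γ̇ = π D N / h = (π)(0.0383)(0.438333) / 0.00678 = 7.77899 s⁻¹
ΔT = η·γ̇²·t_res/(ρ·cp) = [3121 × 7.77899² × 98.0639] / [1167 × 2303] = 6.89104 K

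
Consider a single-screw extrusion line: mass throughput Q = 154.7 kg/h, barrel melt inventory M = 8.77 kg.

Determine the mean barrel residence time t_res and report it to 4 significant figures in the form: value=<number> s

Q_s = Q / 3600 = 154.7 / 3600 = 0.0429722 kg/s
t_res = M / Q_s = 8.77 ÷ 0.0429722 = 204.085 s

value=204.1 s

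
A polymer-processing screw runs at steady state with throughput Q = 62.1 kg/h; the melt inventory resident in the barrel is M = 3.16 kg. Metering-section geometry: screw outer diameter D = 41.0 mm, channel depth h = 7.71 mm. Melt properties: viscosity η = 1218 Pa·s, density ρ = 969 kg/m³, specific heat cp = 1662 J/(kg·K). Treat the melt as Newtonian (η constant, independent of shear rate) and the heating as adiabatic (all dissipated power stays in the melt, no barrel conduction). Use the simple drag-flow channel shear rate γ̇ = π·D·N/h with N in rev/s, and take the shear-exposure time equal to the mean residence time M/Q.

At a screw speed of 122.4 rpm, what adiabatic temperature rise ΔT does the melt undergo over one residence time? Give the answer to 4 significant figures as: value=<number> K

Q_s = Q / 3600 = 62.1 / 3600 = 0.01725 kg/s
Mean residence time: t_res = M/Q_s = 3.16 kg / 0.01725 kg/s = 183.188 s
D = 41.0 mm = 0.041 m;  h = 7.71 mm = 0.00771 m;  N = 122.4 rpm / 60 = 2.04 rev/s
γ̇ = π·D·N / h = π · 0.041 · 2.04 / 0.00771 = 34.0808 s⁻¹
ΔT = η·γ̇²·t_res / (ρ·cp) = 1218 · (34.0808)² · 183.188 / (969 · 1662) = 160.92 K

value=160.9 K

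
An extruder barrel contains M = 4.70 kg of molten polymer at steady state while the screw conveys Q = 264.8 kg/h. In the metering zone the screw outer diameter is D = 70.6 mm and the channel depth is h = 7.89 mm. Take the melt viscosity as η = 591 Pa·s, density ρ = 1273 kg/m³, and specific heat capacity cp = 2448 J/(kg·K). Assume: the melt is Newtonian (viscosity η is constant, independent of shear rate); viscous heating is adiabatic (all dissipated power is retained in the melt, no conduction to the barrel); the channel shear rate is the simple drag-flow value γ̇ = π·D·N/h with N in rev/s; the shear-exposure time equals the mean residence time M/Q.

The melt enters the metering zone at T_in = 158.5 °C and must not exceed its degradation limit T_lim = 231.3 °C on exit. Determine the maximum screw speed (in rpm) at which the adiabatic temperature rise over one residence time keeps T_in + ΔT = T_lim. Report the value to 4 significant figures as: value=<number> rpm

value=165.4 rpm

Convert throughput: Q = 264.8 kg/h = 264.8/3600 = 0.0735556 kg/s
Mean residence time: t_res = M/Q_s = 4.70 kg / 0.0735556 kg/s = 63.8973 s
D = 70.6 mm = 0.0706 m;  h = 7.89 mm = 0.00789 m
ΔT_a = T_lim − T_in = 231.3 − 158.5 = 72.8 K
γ̇_max² = ΔT_a·ρ·cp/(η·t_res) = 72.8·1273·2448/(591·63.8973) = 6007.6 s⁻²
γ̇_max = sqrt(6007.6) = 77.5087 s⁻¹
Solve γ̇ = πDN/h for N: N_max = γ̇_max·h/(π·D) = 77.5087 × 0.00789 / (π × 0.0706) = 2.75723 rev/s = 165.434 rpm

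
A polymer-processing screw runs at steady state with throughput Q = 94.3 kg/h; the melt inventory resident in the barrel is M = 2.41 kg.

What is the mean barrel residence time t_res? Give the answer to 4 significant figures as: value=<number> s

value=92.00 s

Convert throughput: Q = 94.3 kg/h = 94.3/3600 = 0.0261944 kg/s
t_res = M / Q_s = 2.41 ÷ 0.0261944 = 92.0042 s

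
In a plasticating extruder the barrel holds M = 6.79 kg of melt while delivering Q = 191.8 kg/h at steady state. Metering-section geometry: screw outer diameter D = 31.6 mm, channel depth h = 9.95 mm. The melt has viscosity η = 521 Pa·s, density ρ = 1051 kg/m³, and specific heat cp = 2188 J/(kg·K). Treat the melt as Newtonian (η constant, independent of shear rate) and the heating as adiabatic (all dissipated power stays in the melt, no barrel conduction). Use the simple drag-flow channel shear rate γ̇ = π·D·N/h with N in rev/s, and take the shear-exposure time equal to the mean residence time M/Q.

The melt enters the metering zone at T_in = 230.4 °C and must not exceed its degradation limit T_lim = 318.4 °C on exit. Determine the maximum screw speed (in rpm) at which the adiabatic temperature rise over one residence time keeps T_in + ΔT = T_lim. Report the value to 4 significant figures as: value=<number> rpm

value=332.0 rpm

Throughput in SI: Q_s = 191.8 kg/h ÷ 3600 s/h = 0.0532778 kg/s
Mean residence time: t_res = M/Q_s = 6.79 kg / 0.0532778 kg/s = 127.445 s
D = 31.6 mm = 0.0316 m;  h = 9.95 mm = 0.00995 m
ΔT_a = T_lim − T_in = 318.4 − 230.4 = 88 K
Invert ΔT = ηγ̇²t_res/(ρcp) for γ̇: γ̇_max² = ΔT_a ρ cp / (η t_res) = 88·1051·2188 / (521·127.445) = 3047.69 s⁻²
γ̇_max = √3047.69 = 55.2059 s⁻¹
N_max = γ̇_max h / (πD) = 55.2059·0.00995/(π·0.0316) = 5.53314 rev/s → ×60 = 331.988 rpm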